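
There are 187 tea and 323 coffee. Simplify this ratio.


Find GCD(187, 323)
GCD = 17
Divide both by 17: 187/17 = 11, 323/17 = 19
Simplified ratio = 11:19

11:19


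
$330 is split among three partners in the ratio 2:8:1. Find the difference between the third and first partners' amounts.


Total parts = 2 + 8 + 1 = 11
Value per part = 330 / 11 = 30
Shares: 2*30=60, 8*30=240, 1*30=30
Third share = 30, first share = 60
Difference = |30 - 60| = 30

30


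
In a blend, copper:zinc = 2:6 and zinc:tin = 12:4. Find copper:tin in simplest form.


Given a:b = 2:6 and b:c = 12:4
Make b consistent. Multiply first ratio by 12: a:b = 24:72
Multiply second ratio by 6: b:c = 72:24
Now b = 72 in both, so a:b:c = 24:72:24
Therefore a:c = 24:24
Simplify by GCD: a:c = 1:1

1:1


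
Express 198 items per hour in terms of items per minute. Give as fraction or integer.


Converting from per hour to per minute
Rate = 198 items per hour
Divide by 60: 198/60
= 33/10 items per minute

33/10


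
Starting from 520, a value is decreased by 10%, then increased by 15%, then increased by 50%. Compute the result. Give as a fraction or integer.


Start: 520
Step 1: decrease by 10% => multiply by 90/100
  520 * 90/100 = 468
Step 2: increase by 15% => multiply by 115/100
  468 * 115/100 = 2691/5
Step 3: increase by 50% => multiply by 150/100
  2691/5 * 150/100 = 8073/10
Final value = 8073/10

8073/10


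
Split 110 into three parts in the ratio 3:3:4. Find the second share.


Ratio = 3:3:4
Total parts = 3 + 3 + 4 = 10
Value per part = 110 / 10 = 11
First share = 3 * 11 = 33
Middle share = 3 * 11 = 33
Third share = 4 * 11 = 44

33


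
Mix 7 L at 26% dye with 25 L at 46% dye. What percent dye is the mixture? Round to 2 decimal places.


Solute in mixture 1 = 26% of 7 L = 7*26/100 = 91/50 L
Solute in mixture 2 = 46% of 25 L = 25*46/100 = 23/2 L
Total solute = 91/50 + 23/2 = 333/25 L
Total volume = 7 + 25 = 32 L
Final concentration = 333/25/32 * 100 = 41.63%

41.63


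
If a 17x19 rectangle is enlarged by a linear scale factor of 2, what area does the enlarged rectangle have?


Original dimensions: 17 x 19
Enlargement factor = 2
New width = 17 * 2 = 34
New height = 19 * 2 = 38
New area = 34 * 38 = 1292

1292


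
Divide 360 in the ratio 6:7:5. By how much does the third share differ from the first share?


Total parts = 6 + 7 + 5 = 18
Value per part = 360 / 18 = 20
Shares: 6*20=120, 7*20=140, 5*20=100
Third share = 100, first share = 120
Difference = |100 - 120| = 20

20


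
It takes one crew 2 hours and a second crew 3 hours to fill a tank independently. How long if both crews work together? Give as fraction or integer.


Rate of A = 1/2 job per hour
Rate of B = 1/3 job per hour
Combined rate = 1/2 + 1/3
Find common denominator: (3 + 2)/(2*3) = 5/6
Combined rate = 5/6 job per hour
Time together = 1 / (5/6) = 6/5 hours

6/5


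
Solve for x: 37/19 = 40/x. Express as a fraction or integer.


Setting up: 37/19 = 40/x
Cross multiply: 37 * x = 19 * 40
37x = 760
x = 760/37
x = 760/37

760/37


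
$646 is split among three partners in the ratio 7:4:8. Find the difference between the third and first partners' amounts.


Total parts = 7 + 4 + 8 = 19
Value per part = 646 / 19 = 34
Shares: 7*34=238, 4*34=136, 8*34=272
Third share = 272, first share = 238
Difference = |272 - 238| = 34

34


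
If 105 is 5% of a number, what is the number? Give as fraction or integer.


Given: 105 is 5% of the whole
Set up: 105 = 5/100 * whole
whole = 105 * 100 / 5
whole = 10500 / 5
whole = 2100

2100


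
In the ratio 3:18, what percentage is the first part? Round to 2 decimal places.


Total parts = 3 + 18 = 21
First part fraction = 3/21
Percentage = (3/21) * 100
= 0.142857 * 100
= 14.29%

14.29


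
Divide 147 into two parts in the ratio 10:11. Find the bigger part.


Total parts = 10 + 11 = 21
Value per part = 147 / 21 = 7
First share = 10 * 7 = 70
Second share = 11 * 7 = 77
Larger share = 77

77


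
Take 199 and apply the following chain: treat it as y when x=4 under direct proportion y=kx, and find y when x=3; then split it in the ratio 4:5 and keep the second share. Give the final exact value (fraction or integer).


Start with 199.
Step 1: Direct prop: k = (199)/4; new y = k*3 = 199*3/4 = 597/4
Step 2: Split 4:5, second share = 597/4 * 5/9 = 995/12
Final result = 995/12

995/12


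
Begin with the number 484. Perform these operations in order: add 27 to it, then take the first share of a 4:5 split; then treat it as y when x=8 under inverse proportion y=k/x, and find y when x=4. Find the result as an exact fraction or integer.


Start with 484.
Step 1: Add 27: 484+27=511; split 4:5 first = 511*4/9 = 2044/9
Step 2: Inverse prop: k = (2044/9)*8; new y = k/4 = 2044/9*8/4 = 4088/9
Final result = 4088/9

4088/9


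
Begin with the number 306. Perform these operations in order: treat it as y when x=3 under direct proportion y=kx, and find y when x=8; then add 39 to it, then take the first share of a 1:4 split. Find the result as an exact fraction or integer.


Start with 306.
Step 1: Direct prop: k = (306)/3; new y = k*8 = 306*8/3 = 816
Step 2: Add 39: 816+39=855; split 1:4 first = 855*1/5 = 171
Final result = 171

171


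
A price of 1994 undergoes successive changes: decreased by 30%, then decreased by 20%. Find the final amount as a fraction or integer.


Start: 1994
Step 1: decrease by 30% => multiply by 70/100
  1994 * 70/100 = 6979/5
Step 2: decrease by 20% => multiply by 80/100
  6979/5 * 80/100 = 27916/25
Final value = 27916/25

27916/25


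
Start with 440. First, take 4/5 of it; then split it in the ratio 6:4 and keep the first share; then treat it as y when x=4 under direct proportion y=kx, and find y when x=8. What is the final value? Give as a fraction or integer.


Start with 440.
Step 1: Take 4/5: 440 * 4/5 = 352
Step 2: Split 6:4, first share = 352 * 6/10 = 1056/5
Step 3: Direct prop: k = (1056/5)/4; new y = k*8 = 1056/5*8/4 = 2112/5
Final result = 2112/5

2112/5


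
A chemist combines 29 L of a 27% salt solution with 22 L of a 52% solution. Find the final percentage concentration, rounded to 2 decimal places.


Solute in mixture 1 = 27% of 29 L = 29*27/100 = 783/100 L
Solute in mixture 2 = 52% of 22 L = 22*52/100 = 286/25 L
Total solute = 783/100 + 286/25 = 1927/100 L
Total volume = 29 + 22 = 51 L
Final concentration = 1927/100/51 * 100 = 37.78%

37.78


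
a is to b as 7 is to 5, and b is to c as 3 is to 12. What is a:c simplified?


Given a:b = 7:5 and b:c = 3:12
Make b consistent. Multiply first ratio by 3: a:b = 21:15
Multiply second ratio by 5: b:c = 15:60
Now b = 15 in both, so a:b:c = 21:15:60
Therefore a:c = 21:60
Simplify by GCD: a:c = 7:20

7:20


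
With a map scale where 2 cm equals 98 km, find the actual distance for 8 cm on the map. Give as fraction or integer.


Map scale: 2 cm = 98 km
Measured distance on map = 8 cm
Set up proportion: 8 * 98 / 2
= 784 / 2
= 392 km

392


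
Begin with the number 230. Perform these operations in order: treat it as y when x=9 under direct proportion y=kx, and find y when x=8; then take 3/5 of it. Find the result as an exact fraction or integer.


Start with 230.
Step 1: Direct prop: k = (230)/9; new y = k*8 = 230*8/9 = 1840/9
Step 2: Take 3/5: 1840/9 * 3/5 = 368/3
Final result = 368/3

368/3


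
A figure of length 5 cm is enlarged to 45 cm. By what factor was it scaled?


Original length = 5 cm
Scaled length = 45 cm
Scale factor = 45 / 5
= 9

9


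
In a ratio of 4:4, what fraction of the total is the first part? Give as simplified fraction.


Total parts = 4 + 4 = 8
First part fraction = 4/8
Simplify: 4/8 = 1/2

1/2


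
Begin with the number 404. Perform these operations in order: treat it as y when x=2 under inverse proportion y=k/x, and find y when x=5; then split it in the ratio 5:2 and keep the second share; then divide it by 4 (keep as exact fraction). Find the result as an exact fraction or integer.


Start with 404.
Step 1: Inverse prop: k = (404)*2; new y = k/5 = 404*2/5 = 808/5
Step 2: Split 5:2, second share = 808/5 * 2/7 = 1616/35
Step 3: Divide by 4: 1616/35 / 4 = 404/35
Final result = 404/35

404/35


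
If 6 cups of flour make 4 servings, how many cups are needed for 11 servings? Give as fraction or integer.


Original: 6 cups for 4 servings
Target servings = 11
Scaling factor = 11/4
New amount = 6 * 11/4
= 66/4
= 33/2 cups

33/2


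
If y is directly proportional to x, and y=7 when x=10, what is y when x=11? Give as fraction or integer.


Direct proportion: y = kx
Find k: k = 7/10 = 7/10
Compute y at x=11: y = 7/10 * 11
y = 77/10

77/10


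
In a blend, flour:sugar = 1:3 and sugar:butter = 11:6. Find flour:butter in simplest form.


Given a:b = 1:3 and b:c = 11:6
Make b consistent. Multiply first ratio by 11: a:b = 11:33
Multiply second ratio by 3: b:c = 33:18
Now b = 33 in both, so a:b:c = 11:33:18
Therefore a:c = 11:18
Simplify by GCD: a:c = 11:18

11:18


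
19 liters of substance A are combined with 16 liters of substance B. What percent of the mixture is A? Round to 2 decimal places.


Volume of A = 19 L
Volume of B = 16 L
Total volume = 19 + 16 = 35 L
Percentage of A = (19/35) * 100
= 54.29%

54.29


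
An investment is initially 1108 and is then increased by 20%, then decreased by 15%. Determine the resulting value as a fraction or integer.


Start: 1108
Step 1: increase by 20% => multiply by 120/100
  1108 * 120/100 = 6648/5
Step 2: decrease by 15% => multiply by 85/100
  6648/5 * 85/100 = 28254/25
Final value = 28254/25

28254/25


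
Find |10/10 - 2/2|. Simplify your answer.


Simplify: 10/10 = 1 and 2/2 = 1
Find common denominator: LCD = 1
Convert: 1/1 and 1/1
Difference = |1 - 1|/1 = 0/1
Simplified = 0

0


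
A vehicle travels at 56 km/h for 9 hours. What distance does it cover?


Using distance = speed * time
Speed = 56 km/h
Time = 9 hours
Distance = 56 * 9
= 504 km

504


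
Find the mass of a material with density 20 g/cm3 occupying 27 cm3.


Using mass = density * volume
Density = 20 g/cm3
Volume = 27 cm3
Mass = 20 * 27
= 540 g

540


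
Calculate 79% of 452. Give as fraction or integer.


Compute 79% of 452
Convert percentage: 79% = 79/100
Multiply: 452 * 79/100
= 35708/100
= 8927/25

8927/25


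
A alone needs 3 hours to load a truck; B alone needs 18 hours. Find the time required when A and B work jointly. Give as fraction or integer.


Rate of A = 1/3 job per hour
Rate of B = 1/18 job per hour
Combined rate = 1/3 + 1/18
Find common denominator: (18 + 3)/(3*18) = 21/54
Combined rate = 7/18 job per hour
Time together = 1 / (7/18) = 18/7 hours

18/7


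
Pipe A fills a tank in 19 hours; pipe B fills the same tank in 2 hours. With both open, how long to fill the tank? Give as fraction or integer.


Rate of A = 1/19 job per hour
Rate of B = 1/2 job per hour
Combined rate = 1/19 + 1/2
Find common denominator: (2 + 19)/(19*2) = 21/38
Combined rate = 21/38 job per hour
Time together = 1 / (21/38) = 38/21 hours

38/21


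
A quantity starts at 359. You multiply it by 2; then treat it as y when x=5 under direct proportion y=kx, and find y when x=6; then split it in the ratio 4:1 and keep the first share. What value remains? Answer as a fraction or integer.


Start with 359.
Step 1: Multiply by 2: 359 * 2 = 718
Step 2: Direct prop: k = (718)/5; new y = k*6 = 718*6/5 = 4308/5
Step 3: Split 4:1, first share = 4308/5 * 4/5 = 17232/25
Final result = 17232/25

17232/25


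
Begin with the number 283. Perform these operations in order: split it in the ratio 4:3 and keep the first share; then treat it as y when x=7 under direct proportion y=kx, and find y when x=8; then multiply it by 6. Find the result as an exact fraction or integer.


Start with 283.
Step 1: Split 4:3, first share = 283 * 4/7 = 1132/7
Step 2: Direct prop: k = (1132/7)/7; new y = k*8 = 1132/7*8/7 = 9056/49
Step 3: Multiply by 6: 9056/49 * 6 = 54336/49
Final result = 54336/49

54336/49


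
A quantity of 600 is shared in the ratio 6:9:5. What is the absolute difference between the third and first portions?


Total parts = 6 + 9 + 5 = 20
Value per part = 600 / 20 = 30
Shares: 6*30=180, 9*30=270, 5*30=150
Third share = 150, first share = 180
Difference = |150 - 180| = 30

30


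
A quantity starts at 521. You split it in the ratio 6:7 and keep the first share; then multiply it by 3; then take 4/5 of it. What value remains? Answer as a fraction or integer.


Start with 521.
Step 1: Split 6:7, first share = 521 * 6/13 = 3126/13
Step 2: Multiply by 3: 3126/13 * 3 = 9378/13
Step 3: Take 4/5: 9378/13 * 4/5 = 37512/65
Final result = 37512/65

37512/65


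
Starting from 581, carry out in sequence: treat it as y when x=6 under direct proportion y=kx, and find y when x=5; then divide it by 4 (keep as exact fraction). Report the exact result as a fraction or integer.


Start with 581.
Step 1: Direct prop: k = (581)/6; new y = k*5 = 581*5/6 = 2905/6
Step 2: Divide by 4: 2905/6 / 4 = 2905/24
Final result = 2905/24

2905/24


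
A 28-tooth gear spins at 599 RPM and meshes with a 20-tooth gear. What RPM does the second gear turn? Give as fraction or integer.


Gear ratio: teeth_A * RPM_A = teeth_B * RPM_B
28 * 599 = 20 * RPM_B
16772 = 20 * RPM_B
RPM_B = 16772 / 20
RPM_B = 4193/5

4193/5


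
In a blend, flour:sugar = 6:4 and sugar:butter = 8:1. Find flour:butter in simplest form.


Given a:b = 6:4 and b:c = 8:1
Make b consistent. Multiply first ratio by 8: a:b = 48:32
Multiply second ratio by 4: b:c = 32:4
Now b = 32 in both, so a:b:c = 48:32:4
Therefore a:c = 48:4
Simplify by GCD: a:c = 12:1

12:1


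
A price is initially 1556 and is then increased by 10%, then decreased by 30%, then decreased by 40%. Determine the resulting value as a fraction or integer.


Start: 1556
Step 1: increase by 10% => multiply by 110/100
  1556 * 110/100 = 8558/5
Step 2: decrease by 30% => multiply by 70/100
  8558/5 * 70/100 = 29953/25
Step 3: decrease by 40% => multiply by 60/100
  29953/25 * 60/100 = 89859/125
Final value = 89859/125

89859/125


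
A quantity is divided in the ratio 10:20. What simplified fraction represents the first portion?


Total parts = 10 + 20 = 30
First part fraction = 10/30
Simplify: 10/30 = 1/3

1/3


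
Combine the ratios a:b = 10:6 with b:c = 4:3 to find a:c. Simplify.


Given a:b = 10:6 and b:c = 4:3
Make b consistent. Multiply first ratio by 4: a:b = 40:24
Multiply second ratio by 6: b:c = 24:18
Now b = 24 in both, so a:b:c = 40:24:18
Therefore a:c = 40:18
Simplify by GCD: a:c = 20:9

20:9


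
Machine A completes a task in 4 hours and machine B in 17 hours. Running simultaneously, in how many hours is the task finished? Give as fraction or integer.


Rate of A = 1/4 job per hour
Rate of B = 1/17 job per hour
Combined rate = 1/4 + 1/17
Find common denominator: (17 + 4)/(4*17) = 21/68
Combined rate = 21/68 job per hour
Time together = 1 / (21/68) = 68/21 hours

68/21


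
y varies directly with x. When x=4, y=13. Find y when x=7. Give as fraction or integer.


Direct proportion: y = kx
Find k: k = 13/4 = 13/4
Compute y at x=7: y = 13/4 * 7
y = 91/4

91/4


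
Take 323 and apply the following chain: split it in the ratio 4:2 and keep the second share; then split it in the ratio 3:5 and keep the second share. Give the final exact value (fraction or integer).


Start with 323.
Step 1: Split 4:2, second share = 323 * 2/6 = 323/3
Step 2: Split 3:5, second share = 323/3 * 5/8 = 1615/24
Final result = 1615/24

1615/24


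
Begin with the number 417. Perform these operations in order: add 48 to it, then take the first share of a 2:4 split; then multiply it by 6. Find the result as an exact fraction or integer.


Start with 417.
Step 1: Add 48: 417+48=465; split 2:4 first = 465*2/6 = 155
Step 2: Multiply by 6: 155 * 6 = 930
Final result = 930

930


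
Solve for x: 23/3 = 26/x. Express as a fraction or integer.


Setting up: 23/3 = 26/x
Cross multiply: 23 * x = 3 * 26
23x = 78
x = 78/23
x = 78/23

78/23


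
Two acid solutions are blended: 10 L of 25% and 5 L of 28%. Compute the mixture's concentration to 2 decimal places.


Solute in mixture 1 = 25% of 10 L = 10*25/100 = 5/2 L
Solute in mixture 2 = 28% of 5 L = 5*28/100 = 7/5 L
Total solute = 5/2 + 7/5 = 39/10 L
Total volume = 10 + 5 = 15 L
Final concentration = 39/10/15 * 100 = 26.00%

26.00


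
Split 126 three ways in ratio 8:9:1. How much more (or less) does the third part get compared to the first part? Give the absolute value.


Total parts = 8 + 9 + 1 = 18
Value per part = 126 / 18 = 7
Shares: 8*7=56, 9*7=63, 1*7=7
Third share = 7, first share = 56
Difference = |7 - 56| = 49

49


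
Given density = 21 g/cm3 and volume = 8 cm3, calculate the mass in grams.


Using mass = density * volume
Density = 21 g/cm3
Volume = 8 cm3
Mass = 21 * 8
= 168 g

168


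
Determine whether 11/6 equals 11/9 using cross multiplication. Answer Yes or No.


Cross multiply to check 11/6 = 11/9
Left cross product: 11 * 9 = 99
Right cross product: 6 * 11 = 66
99 != 66
Not equal, so proportions differ => No

No


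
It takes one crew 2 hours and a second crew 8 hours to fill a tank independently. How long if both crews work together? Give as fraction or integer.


Rate of A = 1/2 job per hour
Rate of B = 1/8 job per hour
Combined rate = 1/2 + 1/8
Find common denominator: (8 + 2)/(2*8) = 10/16
Combined rate = 5/8 job per hour
Time together = 1 / (5/8) = 8/5 hours

8/5


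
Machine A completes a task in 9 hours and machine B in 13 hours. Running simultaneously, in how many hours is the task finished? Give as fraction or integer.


Rate of A = 1/9 job per hour
Rate of B = 1/13 job per hour
Combined rate = 1/9 + 1/13
Find common denominator: (13 + 9)/(9*13) = 22/117
Combined rate = 22/117 job per hour
Time together = 1 / (22/117) = 117/22 hours

117/22


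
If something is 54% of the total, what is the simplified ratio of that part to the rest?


Part = 54%, Remainder = 46%
Ratio = 54:46
GCD(54, 46) = 2
Simplify: 27:23 = 27:23

27:23


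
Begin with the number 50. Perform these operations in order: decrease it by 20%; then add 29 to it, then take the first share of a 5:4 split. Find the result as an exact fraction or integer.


Start with 50.
Step 1: Decrease by 20%: 50 * 80/100 = 40
Step 2: Add 29: 40+29=69; split 5:4 first = 69*5/9 = 115/3
Final result = 115/3

115/3


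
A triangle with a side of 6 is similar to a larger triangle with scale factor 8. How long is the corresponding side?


Similar triangles have proportional sides
Scale factor = 8
Smaller side = 6
Corresponding larger side = 6 * 8
= 48

48


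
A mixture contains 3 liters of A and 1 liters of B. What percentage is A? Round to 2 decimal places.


Volume of A = 3 L
Volume of B = 1 L
Total volume = 3 + 1 = 4 L
Percentage of A = (3/4) * 100
= 75.00%

75.00


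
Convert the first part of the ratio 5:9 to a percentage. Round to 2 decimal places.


Total parts = 5 + 9 = 14
First part fraction = 5/14
Percentage = (5/14) * 100
= 0.357143 * 100
= 35.71%

35.71


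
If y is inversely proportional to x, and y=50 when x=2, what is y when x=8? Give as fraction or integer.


Inverse proportion: y = k/x
Find k: k = 2 * 50 = 100
Compute y at x=8: y = 100/8
y = 25/2

25/2


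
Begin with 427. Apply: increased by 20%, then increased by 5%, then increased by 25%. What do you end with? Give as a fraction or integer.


Start: 427
Step 1: increase by 20% => multiply by 120/100
  427 * 120/100 = 2562/5
Step 2: increase by 5% => multiply by 105/100
  2562/5 * 105/100 = 26901/50
Step 3: increase by 25% => multiply by 125/100
  26901/50 * 125/100 = 26901/40
Final value = 26901/40

26901/40


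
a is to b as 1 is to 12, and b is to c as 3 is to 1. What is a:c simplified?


Given a:b = 1:12 and b:c = 3:1
Make b consistent. Multiply first ratio by 3: a:b = 3:36
Multiply second ratio by 12: b:c = 36:12
Now b = 36 in both, so a:b:c = 3:36:12
Therefore a:c = 3:12
Simplify by GCD: a:c = 1:4

1:4


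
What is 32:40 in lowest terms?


Find GCD(32, 40)
GCD = 8
Divide both by 8: 32/8 = 4, 40/8 = 5
Simplified ratio = 4:5

4:5


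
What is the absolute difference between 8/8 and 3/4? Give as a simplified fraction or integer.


Simplify: 8/8 = 1 and 3/4 = 3/4
Find common denominator: LCD = 4
Convert: 4/4 and 3/4
Difference = |4 - 3|/4 = 1/4
Simplified = 1/4

1/4


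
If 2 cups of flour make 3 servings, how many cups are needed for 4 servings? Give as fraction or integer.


Original: 2 cups for 3 servings
Target servings = 4
Scaling factor = 4/3
New amount = 2 * 4/3
= 8/3
= 8/3 cups

8/3


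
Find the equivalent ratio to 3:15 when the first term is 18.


Original ratio: 3:15
First term target: 18
Scale factor = 18 / 3 = 6
Multiply second term: 15 * 6 = 90
Equivalent ratio = 18:90

18:90


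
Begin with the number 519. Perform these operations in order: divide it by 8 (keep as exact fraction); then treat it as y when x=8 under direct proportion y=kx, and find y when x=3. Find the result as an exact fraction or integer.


Start with 519.
Step 1: Divide by 8: 519 / 8 = 519/8
Step 2: Direct prop: k = (519/8)/8; new y = k*3 = 519/8*3/8 = 1557/64
Final result = 1557/64

1557/64


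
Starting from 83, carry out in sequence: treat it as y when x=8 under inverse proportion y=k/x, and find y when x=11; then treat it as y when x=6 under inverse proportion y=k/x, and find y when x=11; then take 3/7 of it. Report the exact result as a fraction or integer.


Start with 83.
Step 1: Inverse prop: k = (83)*8; new y = k/11 = 83*8/11 = 664/11
Step 2: Inverse prop: k = (664/11)*6; new y = k/11 = 664/11*6/11 = 3984/121
Step 3: Take 3/7: 3984/121 * 3/7 = 11952/847
Final result = 11952/847

11952/847


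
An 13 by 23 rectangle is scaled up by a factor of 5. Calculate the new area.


Original dimensions: 13 x 23
Enlargement factor = 5
New width = 13 * 5 = 65
New height = 23 * 5 = 115
New area = 65 * 115 = 7475

7475


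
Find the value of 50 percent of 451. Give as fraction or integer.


Compute 50% of 451
Convert percentage: 50% = 50/100
Multiply: 451 * 50/100
= 22550/100
= 451/2

451/2


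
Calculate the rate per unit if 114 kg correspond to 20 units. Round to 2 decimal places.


Total kg = 114
Number of units = 20
Unit rate = 114 / 20
= 5.70 kg per unit

5.70


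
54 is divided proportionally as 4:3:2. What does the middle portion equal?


Ratio = 4:3:2
Total parts = 4 + 3 + 2 = 9
Value per part = 54 / 9 = 6
First share = 4 * 6 = 24
Middle share = 3 * 6 = 18
Third share = 2 * 6 = 12

18


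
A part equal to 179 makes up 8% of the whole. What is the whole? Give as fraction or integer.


Given: 179 is 8% of the whole
Set up: 179 = 8/100 * whole
whole = 179 * 100 / 8
whole = 17900 / 8
whole = 4475/2

4475/2


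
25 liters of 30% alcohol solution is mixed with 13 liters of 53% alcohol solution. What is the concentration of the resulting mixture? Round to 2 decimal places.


Solute in mixture 1 = 30% of 25 L = 25*30/100 = 15/2 L
Solute in mixture 2 = 53% of 13 L = 13*53/100 = 689/100 L
Total solute = 15/2 + 689/100 = 1439/100 L
Total volume = 25 + 13 = 38 L
Final concentration = 1439/100/38 * 100 = 37.87%

37.87


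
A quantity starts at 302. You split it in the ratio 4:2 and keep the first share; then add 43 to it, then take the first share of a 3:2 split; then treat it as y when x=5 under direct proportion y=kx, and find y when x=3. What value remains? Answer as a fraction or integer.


Start with 302.
Step 1: Split 4:2, first share = 302 * 4/6 = 604/3
Step 2: Add 43: 604/3+43=733/3; split 3:2 first = 733/3*3/5 = 733/5
Step 3: Direct prop: k = (733/5)/5; new y = k*3 = 733/5*3/5 = 2199/25
Final result = 2199/25

2199/25


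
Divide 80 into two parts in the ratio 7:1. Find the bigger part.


Total parts = 7 + 1 = 8
Value per part = 80 / 8 = 10
First share = 7 * 10 = 70
Second share = 1 * 10 = 10
Larger share = 70

70


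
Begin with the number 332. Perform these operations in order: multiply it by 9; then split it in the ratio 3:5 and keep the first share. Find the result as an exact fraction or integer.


Start with 332.
Step 1: Multiply by 9: 332 * 9 = 2988
Step 2: Split 3:5, first share = 2988 * 3/8 = 2241/2
Final result = 2241/2

2241/2


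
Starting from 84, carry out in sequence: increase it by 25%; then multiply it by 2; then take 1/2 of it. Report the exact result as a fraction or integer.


Start with 84.
Step 1: Increase by 25%: 84 * 125/100 = 105
Step 2: Multiply by 2: 105 * 2 = 210
Step 3: Take 1/2: 210 * 1/2 = 105
Final result = 105

105


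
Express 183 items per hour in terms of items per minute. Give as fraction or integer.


Converting from per hour to per minute
Rate = 183 items per hour
Divide by 60: 183/60
= 61/20 items per minute

61/20


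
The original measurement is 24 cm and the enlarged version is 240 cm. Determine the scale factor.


Original length = 24 cm
Scaled length = 240 cm
Scale factor = 240 / 24
= 10

10


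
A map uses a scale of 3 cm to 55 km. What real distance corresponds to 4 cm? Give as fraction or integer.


Map scale: 3 cm = 55 km
Measured distance on map = 4 cm
Set up proportion: 4 * 55 / 3
= 220 / 3
= 220/3 km

220/3


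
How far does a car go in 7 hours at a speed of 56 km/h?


Using distance = speed * time
Speed = 56 km/h
Time = 7 hours
Distance = 56 * 7
= 392 km

392


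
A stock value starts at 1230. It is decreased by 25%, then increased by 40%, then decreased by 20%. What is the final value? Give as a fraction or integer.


Start: 1230
Step 1: decrease by 25% => multiply by 75/100
  1230 * 75/100 = 1845/2
Step 2: increase by 40% => multiply by 140/100
  1845/2 * 140/100 = 2583/2
Step 3: decrease by 20% => multiply by 80/100
  2583/2 * 80/100 = 5166/5
Final value = 5166/5

5166/5


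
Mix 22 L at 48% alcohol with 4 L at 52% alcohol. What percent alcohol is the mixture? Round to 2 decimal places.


Solute in mixture 1 = 48% of 22 L = 22*48/100 = 264/25 L
Solute in mixture 2 = 52% of 4 L = 4*52/100 = 52/25 L
Total solute = 264/25 + 52/25 = 316/25 L
Total volume = 22 + 4 = 26 L
Final concentration = 316/25/26 * 100 = 48.62%

48.62


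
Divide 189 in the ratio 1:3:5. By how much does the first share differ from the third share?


Total parts = 1 + 3 + 5 = 9
Value per part = 189 / 9 = 21
Shares: 1*21=21, 3*21=63, 5*21=105
First share = 21, third share = 105
Difference = |21 - 105| = 84

84


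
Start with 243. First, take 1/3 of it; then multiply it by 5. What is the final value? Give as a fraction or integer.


Start with 243.
Step 1: Take 1/3: 243 * 1/3 = 81
Step 2: Multiply by 5: 81 * 5 = 405
Final result = 405

405


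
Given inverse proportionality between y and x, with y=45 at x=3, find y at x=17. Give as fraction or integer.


Inverse proportion: y = k/x
Find k: k = 3 * 45 = 135
Compute y at x=17: y = 135/17
y = 135/17

135/17


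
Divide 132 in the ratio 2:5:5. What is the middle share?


Ratio = 2:5:5
Total parts = 2 + 5 + 5 = 12
Value per part = 132 / 12 = 11
First share = 2 * 11 = 22
Middle share = 5 * 11 = 55
Third share = 5 * 11 = 55

55


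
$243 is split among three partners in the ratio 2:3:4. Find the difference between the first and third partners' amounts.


Total parts = 2 + 3 + 4 = 9
Value per part = 243 / 9 = 27
Shares: 2*27=54, 3*27=81, 4*27=108
First share = 54, third share = 108
Difference = |54 - 108| = 54

54


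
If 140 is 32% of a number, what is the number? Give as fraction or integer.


Given: 140 is 32% of the whole
Set up: 140 = 32/100 * whole
whole = 140 * 100 / 32
whole = 14000 / 32
whole = 875/2

875/2


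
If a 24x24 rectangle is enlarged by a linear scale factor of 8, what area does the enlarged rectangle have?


Original dimensions: 24 x 24
Enlargement factor = 8
New width = 24 * 8 = 192
New height = 24 * 8 = 192
New area = 192 * 192 = 36864

36864


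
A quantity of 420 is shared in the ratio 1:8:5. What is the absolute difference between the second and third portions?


Total parts = 1 + 8 + 5 = 14
Value per part = 420 / 14 = 30
Shares: 1*30=30, 8*30=240, 5*30=150
Second share = 240, third share = 150
Difference = |240 - 150| = 90

90


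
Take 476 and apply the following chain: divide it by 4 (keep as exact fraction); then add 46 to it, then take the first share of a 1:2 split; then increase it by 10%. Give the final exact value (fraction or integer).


Start with 476.
Step 1: Divide by 4: 476 / 4 = 119
Step 2: Add 46: 119+46=165; split 1:2 first = 165*1/3 = 55
Step 3: Increase by 10%: 55 * 110/100 = 121/2
Final result = 121/2

121/2


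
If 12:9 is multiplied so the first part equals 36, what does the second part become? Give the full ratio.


Original ratio: 12:9
First term target: 36
Scale factor = 36 / 12 = 3
Multiply second term: 9 * 3 = 27
Equivalent ratio = 36:27

36:27


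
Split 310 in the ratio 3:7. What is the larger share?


Total parts = 3 + 7 = 10
Value per part = 310 / 10 = 31
First share = 3 * 31 = 93
Second share = 7 * 31 = 217
Larger share = 217

217


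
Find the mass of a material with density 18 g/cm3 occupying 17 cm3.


Using mass = density * volume
Density = 18 g/cm3
Volume = 17 cm3
Mass = 18 * 17
= 306 g

306


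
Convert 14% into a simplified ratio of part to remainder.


Part = 14%, Remainder = 86%
Ratio = 14:86
GCD(14, 86) = 2
Simplify: 7:43 = 7:43

7:43


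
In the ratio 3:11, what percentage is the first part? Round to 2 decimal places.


Total parts = 3 + 11 = 14
First part fraction = 3/14
Percentage = (3/14) * 100
= 0.214286 * 100
= 21.43%

21.43


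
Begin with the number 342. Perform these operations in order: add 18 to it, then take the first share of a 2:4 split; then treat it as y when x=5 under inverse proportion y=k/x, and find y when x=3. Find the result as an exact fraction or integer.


Start with 342.
Step 1: Add 18: 342+18=360; split 2:4 first = 360*2/6 = 120
Step 2: Inverse prop: k = (120)*5; new y = k/3 = 120*5/3 = 200
Final result = 200

200


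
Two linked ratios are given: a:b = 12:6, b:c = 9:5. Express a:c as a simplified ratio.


Given a:b = 12:6 and b:c = 9:5
Make b consistent. Multiply first ratio by 9: a:b = 108:54
Multiply second ratio by 6: b:c = 54:30
Now b = 54 in both, so a:b:c = 108:54:30
Therefore a:c = 108:30
Simplify by GCD: a:c = 18:5

18:5


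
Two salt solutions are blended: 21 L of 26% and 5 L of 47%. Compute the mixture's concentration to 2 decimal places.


Solute in mixture 1 = 26% of 21 L = 21*26/100 = 273/50 L
Solute in mixture 2 = 47% of 5 L = 5*47/100 = 47/20 L
Total solute = 273/50 + 47/20 = 781/100 L
Total volume = 21 + 5 = 26 L
Final concentration = 781/100/26 * 100 = 30.04%

30.04


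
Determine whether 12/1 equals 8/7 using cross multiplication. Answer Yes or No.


Cross multiply to check 12/1 = 8/7
Left cross product: 12 * 7 = 84
Right cross product: 1 * 8 = 8
84 != 8
Not equal, so proportions differ => No

No


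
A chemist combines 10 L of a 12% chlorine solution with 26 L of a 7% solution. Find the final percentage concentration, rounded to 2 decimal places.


Solute in mixture 1 = 12% of 10 L = 10*12/100 = 6/5 L
Solute in mixture 2 = 7% of 26 L = 26*7/100 = 91/50 L
Total solute = 6/5 + 91/50 = 151/50 L
Total volume = 10 + 26 = 36 L
Final concentration = 151/50/36 * 100 = 8.39%

8.39


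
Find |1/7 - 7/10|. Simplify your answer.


Simplify: 1/7 = 1/7 and 7/10 = 7/10
Find common denominator: LCD = 70
Convert: 10/70 and 49/70
Difference = |10 - 49|/70 = 39/70
Simplified = 39/70

39/70


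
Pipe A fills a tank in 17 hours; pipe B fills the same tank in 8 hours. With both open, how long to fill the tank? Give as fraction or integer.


Rate of A = 1/17 job per hour
Rate of B = 1/8 job per hour
Combined rate = 1/17 + 1/8
Find common denominator: (8 + 17)/(17*8) = 25/136
Combined rate = 25/136 job per hour
Time together = 1 / (25/136) = 136/25 hours

136/25


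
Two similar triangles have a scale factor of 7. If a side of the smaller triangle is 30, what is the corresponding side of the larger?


Similar triangles have proportional sides
Scale factor = 7
Smaller side = 30
Corresponding larger side = 30 * 7
= 210

210


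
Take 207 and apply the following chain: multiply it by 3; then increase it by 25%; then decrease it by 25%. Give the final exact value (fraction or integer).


Start with 207.
Step 1: Multiply by 3: 207 * 3 = 621
Step 2: Increase by 25%: 621 * 125/100 = 3105/4
Step 3: Decrease by 25%: 3105/4 * 75/100 = 9315/16
Final result = 9315/16

9315/16


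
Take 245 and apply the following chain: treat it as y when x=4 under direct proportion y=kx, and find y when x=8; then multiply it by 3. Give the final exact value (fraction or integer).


Start with 245.
Step 1: Direct prop: k = (245)/4; new y = k*8 = 245*8/4 = 490
Step 2: Multiply by 3: 490 * 3 = 1470
Final result = 1470

1470


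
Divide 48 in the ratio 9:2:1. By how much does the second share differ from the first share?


Total parts = 9 + 2 + 1 = 12
Value per part = 48 / 12 = 4
Shares: 9*4=36, 2*4=8, 1*4=4
Second share = 8, first share = 36
Difference = |8 - 36| = 28

28


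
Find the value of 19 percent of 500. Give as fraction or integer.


Compute 19% of 500
Convert percentage: 19% = 19/100
Multiply: 500 * 19/100
= 9500/100
= 95

95


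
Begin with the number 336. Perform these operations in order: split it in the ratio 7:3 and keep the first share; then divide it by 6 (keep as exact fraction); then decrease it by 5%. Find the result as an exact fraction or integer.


Start with 336.
Step 1: Split 7:3, first share = 336 * 7/10 = 1176/5
Step 2: Divide by 6: 1176/5 / 6 = 196/5
Step 3: Decrease by 5%: 196/5 * 95/100 = 931/25
Final result = 931/25

931/25


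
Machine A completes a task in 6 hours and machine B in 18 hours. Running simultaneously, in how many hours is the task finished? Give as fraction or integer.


Rate of A = 1/6 job per hour
Rate of B = 1/18 job per hour
Combined rate = 1/6 + 1/18
Find common denominator: (18 + 6)/(6*18) = 24/108
Combined rate = 2/9 job per hour
Time together = 1 / (2/9) = 9/2 hours

9/2


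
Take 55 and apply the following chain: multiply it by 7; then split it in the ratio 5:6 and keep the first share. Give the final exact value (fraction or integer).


Start with 55.
Step 1: Multiply by 7: 55 * 7 = 385
Step 2: Split 5:6, first share = 385 * 5/11 = 175
Final result = 175

175


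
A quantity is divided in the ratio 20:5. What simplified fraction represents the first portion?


Total parts = 20 + 5 = 25
First part fraction = 20/25
Simplify: 20/25 = 4/5

4/5


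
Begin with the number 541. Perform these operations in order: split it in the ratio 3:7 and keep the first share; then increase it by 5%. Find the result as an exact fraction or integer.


Start with 541.
Step 1: Split 3:7, first share = 541 * 3/10 = 1623/10
Step 2: Increase by 5%: 1623/10 * 105/100 = 34083/200
Final result = 34083/200

34083/200


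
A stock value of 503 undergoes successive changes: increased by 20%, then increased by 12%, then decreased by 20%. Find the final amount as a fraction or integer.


Start: 503
Step 1: increase by 20% => multiply by 120/100
  503 * 120/100 = 3018/5
Step 2: increase by 12% => multiply by 112/100
  3018/5 * 112/100 = 84504/125
Step 3: decrease by 20% => multiply by 80/100
  84504/125 * 80/100 = 338016/625
Final value = 338016/625

338016/625


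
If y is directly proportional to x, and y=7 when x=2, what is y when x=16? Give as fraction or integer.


Direct proportion: y = kx
Find k: k = 7/2 = 7/2
Compute y at x=16: y = 7/2 * 16
y = 56

56


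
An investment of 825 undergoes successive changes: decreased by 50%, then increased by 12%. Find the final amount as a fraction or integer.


Start: 825
Step 1: decrease by 50% => multiply by 50/100
  825 * 50/100 = 825/2
Step 2: increase by 12% => multiply by 112/100
  825/2 * 112/100 = 462
Final value = 462

462


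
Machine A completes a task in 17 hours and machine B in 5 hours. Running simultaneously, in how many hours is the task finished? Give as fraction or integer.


Rate of A = 1/17 job per hour
Rate of B = 1/5 job per hour
Combined rate = 1/17 + 1/5
Find common denominator: (5 + 17)/(17*5) = 22/85
Combined rate = 22/85 job per hour
Time together = 1 / (22/85) = 85/22 hours

85/22


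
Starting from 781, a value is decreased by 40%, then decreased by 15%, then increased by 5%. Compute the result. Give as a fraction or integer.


Start: 781
Step 1: decrease by 40% => multiply by 60/100
  781 * 60/100 = 2343/5
Step 2: decrease by 15% => multiply by 85/100
  2343/5 * 85/100 = 39831/100
Step 3: increase by 5% => multiply by 105/100
  39831/100 * 105/100 = 836451/2000
Final value = 836451/2000

836451/2000


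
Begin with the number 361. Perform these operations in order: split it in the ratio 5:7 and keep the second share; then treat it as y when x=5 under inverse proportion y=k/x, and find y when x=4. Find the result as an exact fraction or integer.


Start with 361.
Step 1: Split 5:7, second share = 361 * 7/12 = 2527/12
Step 2: Inverse prop: k = (2527/12)*5; new y = k/4 = 2527/12*5/4 = 12635/48
Final result = 12635/48

12635/48


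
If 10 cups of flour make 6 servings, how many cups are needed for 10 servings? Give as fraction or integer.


Original: 10 cups for 6 servings
Target servings = 10
Scaling factor = 10/6
New amount = 10 * 10/6
= 100/6
= 50/3 cups

50/3


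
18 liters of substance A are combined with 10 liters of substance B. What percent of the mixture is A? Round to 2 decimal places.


Volume of A = 18 L
Volume of B = 10 L
Total volume = 18 + 10 = 28 L
Percentage of A = (18/28) * 100
= 64.29%

64.29


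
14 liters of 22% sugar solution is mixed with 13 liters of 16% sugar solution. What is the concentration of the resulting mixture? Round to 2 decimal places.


Solute in mixture 1 = 22% of 14 L = 14*22/100 = 77/25 L
Solute in mixture 2 = 16% of 13 L = 13*16/100 = 52/25 L
Total solute = 77/25 + 52/25 = 129/25 L
Total volume = 14 + 13 = 27 L
Final concentration = 129/25/27 * 100 = 19.11%

19.11


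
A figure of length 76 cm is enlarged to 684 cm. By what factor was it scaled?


Original length = 76 cm
Scaled length = 684 cm
Scale factor = 684 / 76
= 9

9


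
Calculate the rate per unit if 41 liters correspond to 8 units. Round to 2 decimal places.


Total liters = 41
Number of units = 8
Unit rate = 41 / 8
= 5.13 liters per unit

5.13


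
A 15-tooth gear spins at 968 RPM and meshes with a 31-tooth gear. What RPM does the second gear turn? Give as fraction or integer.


Gear ratio: teeth_A * RPM_A = teeth_B * RPM_B
15 * 968 = 31 * RPM_B
14520 = 31 * RPM_B
RPM_B = 14520 / 31
RPM_B = 14520/31

14520/31


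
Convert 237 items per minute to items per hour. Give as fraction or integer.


Converting from per minute to per hour
Rate = 237 items per minute
Multiply by 60: 237 * 60
= 14220 items per hour

14220


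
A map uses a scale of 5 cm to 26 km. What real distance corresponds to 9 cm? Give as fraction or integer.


Map scale: 5 cm = 26 km
Measured distance on map = 9 cm
Set up proportion: 9 * 26 / 5
= 234 / 5
= 234/5 km

234/5


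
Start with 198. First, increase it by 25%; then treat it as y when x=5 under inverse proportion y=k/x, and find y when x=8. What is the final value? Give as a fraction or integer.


Start with 198.
Step 1: Increase by 25%: 198 * 125/100 = 495/2
Step 2: Inverse prop: k = (495/2)*5; new y = k/8 = 495/2*5/8 = 2475/16
Final result = 2475/16

2475/16


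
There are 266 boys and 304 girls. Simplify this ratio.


Find GCD(266, 304)
GCD = 38
Divide both by 38: 266/38 = 7, 304/38 = 8
Simplified ratio = 7:8

7:8


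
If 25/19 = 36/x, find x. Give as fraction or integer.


Setting up: 25/19 = 36/x
Cross multiply: 25 * x = 19 * 36
25x = 684
x = 684/25
x = 684/25

684/25
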